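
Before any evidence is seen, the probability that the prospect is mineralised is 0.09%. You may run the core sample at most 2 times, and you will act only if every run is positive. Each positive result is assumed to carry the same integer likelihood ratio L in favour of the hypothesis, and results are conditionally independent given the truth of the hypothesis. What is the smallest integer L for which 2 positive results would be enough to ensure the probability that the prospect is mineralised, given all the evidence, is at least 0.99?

Prior odds = 0.0009/0.9991 = 9/9991.
Target odds = 0.99/0.01 = 99.
Need L² ≥ 99 ÷ (9/9991) = 109901.
331² = 109561 < 109901 ≤ 110224 = 332², so L = 332.

332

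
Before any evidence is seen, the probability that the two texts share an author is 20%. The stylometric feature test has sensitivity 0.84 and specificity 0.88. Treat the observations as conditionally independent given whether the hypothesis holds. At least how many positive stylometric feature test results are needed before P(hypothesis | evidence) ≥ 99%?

Prior odds = 0.2/0.8 = 0.25.
False-positive rate = 1 − 0.88 = 0.12; likelihood ratio of a positive = 0.84/0.12 = 7.
Target posterior odds = 0.99/0.01 = 99.
Require 7ⁿ ≥ 99 ÷ 0.25 = 396.
7³ = 343 falls short of 396 but 7⁴ = 2401 reaches it, so n = 4.

4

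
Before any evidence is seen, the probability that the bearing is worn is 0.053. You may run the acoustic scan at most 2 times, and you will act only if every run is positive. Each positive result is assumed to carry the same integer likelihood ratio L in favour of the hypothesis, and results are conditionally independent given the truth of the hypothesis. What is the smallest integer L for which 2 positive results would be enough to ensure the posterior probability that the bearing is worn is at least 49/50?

Prior odds = 0.053/0.947 = 53/947.
Target odds = 0.98/0.02 = 49.
Need L² ≥ 49 ÷ (53/947) = 46403/53.
29² = 841 < 46403/53 ≤ 900 = 30², so L = 30.

30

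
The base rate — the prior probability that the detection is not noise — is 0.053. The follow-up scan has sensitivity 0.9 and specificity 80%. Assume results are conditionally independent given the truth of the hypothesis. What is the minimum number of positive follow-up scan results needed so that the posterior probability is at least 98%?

Prior odds = 0.053/0.947 = 53/947.
False-positive rate = 1 − 0.8 = 0.2; likelihood ratio of a positive = 0.9/0.2 = 4.5.
Target odds: 0.98 ÷ 0.02 = 49.
Need (53/947) × 4.5ⁿ ≥ 49, i.e. 4.5ⁿ ≥ 46403/53.
4.5⁴ = 410.0625 falls short of 46403/53 but 4.5⁵ = 1845.28125 reaches it, so n = 5.

5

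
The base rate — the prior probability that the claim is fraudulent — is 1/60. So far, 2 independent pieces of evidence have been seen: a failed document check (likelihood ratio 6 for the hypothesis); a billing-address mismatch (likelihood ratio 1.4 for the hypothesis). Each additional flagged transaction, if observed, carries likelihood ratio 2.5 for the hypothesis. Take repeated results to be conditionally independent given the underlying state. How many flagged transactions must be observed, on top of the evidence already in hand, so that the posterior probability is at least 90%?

5

Prior odds = (1/60)/(59/60) = 1/59.
Combined Bayes factor of the evidence already in hand = 6 × 1.4 = 8.4.
Odds after that evidence = (1/59) × 8.4 = 42/295.
Target odds = 0.9/0.1 = 9.
Need 2.5ⁿ ≥ 9 ÷ (42/295) = 885/14.
2.5⁴ = 39.0625 falls short of 885/14 but 2.5⁵ = 97.65625 reaches it, so n = 5.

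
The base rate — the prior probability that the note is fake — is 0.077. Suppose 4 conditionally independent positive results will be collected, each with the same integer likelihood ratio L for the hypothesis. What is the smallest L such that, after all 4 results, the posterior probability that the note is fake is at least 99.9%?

11

Prior odds = 0.077/0.923 = 77/923.
Target odds = 0.999/0.001 = 999.
Need L⁴ ≥ 999 ÷ (77/923) = 922077/77.
10⁴ = 10000 < 922077/77 ≤ 14641 = 11⁴, so L = 11.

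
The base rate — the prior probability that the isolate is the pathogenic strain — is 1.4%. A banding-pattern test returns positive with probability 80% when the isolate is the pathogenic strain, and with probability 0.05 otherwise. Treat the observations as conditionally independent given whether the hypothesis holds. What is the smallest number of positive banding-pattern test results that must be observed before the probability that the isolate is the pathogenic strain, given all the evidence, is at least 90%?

3

Prior odds = 0.014/0.986 = 7/493.
Likelihood ratio of a positive result = 0.8/0.05 = 16.
Target odds: 0.9 ÷ 0.1 = 9.
Require 16ⁿ ≥ 9 ÷ (7/493) = 4437/7.
16² = 256 falls short of 4437/7 but 16³ = 4096 reaches it, so n = 3.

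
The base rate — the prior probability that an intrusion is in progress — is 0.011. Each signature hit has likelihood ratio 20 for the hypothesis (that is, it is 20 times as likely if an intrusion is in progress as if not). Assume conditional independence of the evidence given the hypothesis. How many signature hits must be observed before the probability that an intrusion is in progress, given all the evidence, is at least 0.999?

Prior odds: 0.011 ÷ 0.989 = 11/989.
Likelihood ratio per signature hit = 20.
Target odds: 0.999 ÷ 0.001 = 999.
Need (11/989) × 20ⁿ ≥ 999, i.e. 20ⁿ ≥ 988011/11.
20³ = 8000 falls short of 988011/11 but 20⁴ = 160000 reaches it, so n = 4.

4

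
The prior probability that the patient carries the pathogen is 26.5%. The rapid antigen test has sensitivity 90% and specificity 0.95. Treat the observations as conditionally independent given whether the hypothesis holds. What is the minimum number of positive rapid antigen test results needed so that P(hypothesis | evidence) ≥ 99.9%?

3

Prior odds: 0.265 ÷ 0.735 = 53/147.
False-positive rate = 1 − 0.95 = 0.05; likelihood ratio of a positive = 0.9/0.05 = 18.
Target posterior odds = 0.999/0.001 = 999.
Require 18ⁿ ≥ 999 ÷ (53/147) = 146853/53.
18² = 324 falls short of 146853/53 but 18³ = 5832 reaches it, so n = 3.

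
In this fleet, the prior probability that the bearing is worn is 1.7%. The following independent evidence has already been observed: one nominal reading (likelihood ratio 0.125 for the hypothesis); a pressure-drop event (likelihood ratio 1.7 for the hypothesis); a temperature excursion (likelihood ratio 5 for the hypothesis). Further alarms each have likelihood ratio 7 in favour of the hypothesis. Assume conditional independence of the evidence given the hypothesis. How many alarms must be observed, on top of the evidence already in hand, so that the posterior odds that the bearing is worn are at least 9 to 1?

Prior odds = 0.017/0.983 = 17/983.
Combined Bayes factor of the evidence already in hand = 0.125 × 1.7 × 5 = 1.0625.
Odds after that evidence = (17/983) × 1.0625 = 289/15728.
Target odds = 9.
Need 7ⁿ ≥ 9 ÷ (289/15728) = 141552/289.
7³ = 343 falls short of 141552/289 but 7⁴ = 2401 reaches it, so n = 4.

4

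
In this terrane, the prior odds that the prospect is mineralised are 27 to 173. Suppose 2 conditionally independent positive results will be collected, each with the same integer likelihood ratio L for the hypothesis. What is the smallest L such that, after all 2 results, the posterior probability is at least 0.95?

Prior odds = 27/173.
Target odds = 0.95/0.05 = 19.
Need L² ≥ 19 ÷ (27/173) = 3287/27.
11² = 121 < 3287/27 ≤ 144 = 12², so L = 12.

12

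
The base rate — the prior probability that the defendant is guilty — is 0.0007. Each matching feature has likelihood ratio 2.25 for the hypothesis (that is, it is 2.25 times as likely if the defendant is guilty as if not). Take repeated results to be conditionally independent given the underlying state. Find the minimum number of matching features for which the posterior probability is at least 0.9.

12

Prior odds: 0.0007 ÷ 0.9993 = 7/9993.
Likelihood ratio per matching feature = 2.25.
Target odds: 0.9 ÷ 0.1 = 9.
Require 2.25ⁿ ≥ 9 ÷ (7/9993) = 89937/7.
2.25¹¹ ≈7481.83 falls short of 89937/7 but 2.25¹² ≈16834.1 reaches it, so n = 12.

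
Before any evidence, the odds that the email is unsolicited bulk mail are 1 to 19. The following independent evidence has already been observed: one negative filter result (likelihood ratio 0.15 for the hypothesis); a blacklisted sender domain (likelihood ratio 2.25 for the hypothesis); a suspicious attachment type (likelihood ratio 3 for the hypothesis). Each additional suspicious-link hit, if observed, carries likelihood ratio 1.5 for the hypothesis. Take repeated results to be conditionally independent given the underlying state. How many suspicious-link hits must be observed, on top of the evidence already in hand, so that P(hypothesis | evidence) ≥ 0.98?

Prior odds = 1/19.
Combined Bayes factor of the evidence already in hand = 0.15 × 2.25 × 3 = 1.0125.
Odds after that evidence = (1/19) × 1.0125 = 81/1520.
Target odds = 0.98/0.02 = 49.
Need 1.5ⁿ ≥ 49 ÷ (81/1520) = 74480/81.
1.5¹⁶ = 43046721/65536 falls short of 74480/81 but 1.5¹⁷ = 129140163/131072 reaches it, so n = 17.

17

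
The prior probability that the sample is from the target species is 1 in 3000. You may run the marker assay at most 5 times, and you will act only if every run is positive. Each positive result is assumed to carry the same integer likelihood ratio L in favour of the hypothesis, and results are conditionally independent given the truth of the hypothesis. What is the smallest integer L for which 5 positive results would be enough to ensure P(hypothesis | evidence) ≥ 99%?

13

Prior odds = (1/3000)/(2999/3000) = 1/2999.
Target odds = 0.99/0.01 = 99.
Need L⁵ ≥ 99 ÷ (1/2999) = 296901.
12⁵ = 248832 < 296901 ≤ 371293 = 13⁵, so L = 13.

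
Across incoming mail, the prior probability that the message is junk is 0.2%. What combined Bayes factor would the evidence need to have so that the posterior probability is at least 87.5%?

Prior odds = 0.002/0.998 = 1/499.
Target odds = 0.875/0.125 = 7.
Required Bayes factor = 7 ÷ (1/499) = 3493.

3493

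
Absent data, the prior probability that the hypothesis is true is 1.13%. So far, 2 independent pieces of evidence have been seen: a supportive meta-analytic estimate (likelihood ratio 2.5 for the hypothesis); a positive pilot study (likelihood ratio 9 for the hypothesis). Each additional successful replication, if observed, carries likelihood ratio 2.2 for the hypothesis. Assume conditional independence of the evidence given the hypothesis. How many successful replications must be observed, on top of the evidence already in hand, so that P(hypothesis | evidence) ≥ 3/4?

Prior odds = 0.0113/0.9887 = 113/9887.
Combined Bayes factor of the evidence already in hand = 2.5 × 9 = 22.5.
Odds after that evidence = (113/9887) × 22.5 = 5085/19774.
Target odds = 0.75/0.25 = 3.
Need 2.2ⁿ ≥ 3 ÷ (5085/19774) = 19774/1695.
2.2³ = 10.648 falls short of 19774/1695 but 2.2⁴ = 23.4256 reaches it, so n = 4.

4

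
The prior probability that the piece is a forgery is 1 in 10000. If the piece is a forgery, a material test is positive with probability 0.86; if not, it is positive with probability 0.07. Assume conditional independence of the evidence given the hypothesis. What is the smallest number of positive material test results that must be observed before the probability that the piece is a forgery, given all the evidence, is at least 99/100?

6

Prior odds: 0.0001 ÷ 0.9999 = 1/9999.
Likelihood ratio of a positive = 0.86/0.07 = 86/7.
Target posterior odds = 0.99/0.01 = 99.
Need (1/9999) × (86/7)ⁿ ≥ 99, i.e. (86/7)ⁿ ≥ 989901.
(86/7)⁵ ≈279899 falls short of 989901 but (86/7)⁶ ≈3.43876e+06 reaches it, so n = 6.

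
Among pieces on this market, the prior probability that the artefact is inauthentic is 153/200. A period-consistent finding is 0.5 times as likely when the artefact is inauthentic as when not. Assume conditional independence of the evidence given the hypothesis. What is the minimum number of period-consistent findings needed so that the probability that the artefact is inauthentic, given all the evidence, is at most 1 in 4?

Prior odds = 0.765/0.235 = 153/47.
Likelihood ratio per period-consistent finding = 0.5.
Target posterior odds = 0.25/0.75 = 1/3.
Require 0.5ⁿ ≤ 1/3 ÷ (153/47) = 47/459.
0.5³ = 0.125 is still above 47/459 but 0.5⁴ = 0.0625 is at or below it, so n = 4.

4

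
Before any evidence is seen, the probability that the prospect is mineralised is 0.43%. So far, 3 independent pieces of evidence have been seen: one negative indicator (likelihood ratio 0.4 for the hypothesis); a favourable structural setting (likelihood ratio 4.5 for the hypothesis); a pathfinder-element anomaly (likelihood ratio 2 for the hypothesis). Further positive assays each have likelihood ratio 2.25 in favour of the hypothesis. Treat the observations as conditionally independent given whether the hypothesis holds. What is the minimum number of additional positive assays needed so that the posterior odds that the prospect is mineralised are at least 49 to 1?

Prior odds = 0.0043/0.9957 = 43/9957.
Combined Bayes factor of the evidence already in hand = 0.4 × 4.5 × 2 = 3.6.
Odds after that evidence = (43/9957) × 3.6 = 258/16595.
Target odds = 49.
Need 2.25ⁿ ≥ 49 ÷ (258/16595) = 813155/258.
2.25⁹ = 387420489/262144 falls short of 813155/258 but 2.25¹⁰ ≈3325.26 reaches it, so n = 10.

10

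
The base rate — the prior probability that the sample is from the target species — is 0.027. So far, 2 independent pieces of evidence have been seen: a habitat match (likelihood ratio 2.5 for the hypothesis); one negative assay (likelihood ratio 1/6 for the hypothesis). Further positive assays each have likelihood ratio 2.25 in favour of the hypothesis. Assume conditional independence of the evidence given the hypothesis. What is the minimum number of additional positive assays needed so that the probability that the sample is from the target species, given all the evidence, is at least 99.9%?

Prior odds = 0.027/0.973 = 27/973.
Combined Bayes factor of the evidence already in hand = 2.5 × (1/6) = 5/12.
Odds after that evidence = (27/973) × 5/12 = 45/3892.
Target odds = 0.999/0.001 = 999.
Need 2.25ⁿ ≥ 999 ÷ (45/3892) = 86402.4.
2.25¹⁴ ≈85222.7 falls short of 86402.4 but 2.25¹⁵ ≈191751 reaches it, so n = 15.

15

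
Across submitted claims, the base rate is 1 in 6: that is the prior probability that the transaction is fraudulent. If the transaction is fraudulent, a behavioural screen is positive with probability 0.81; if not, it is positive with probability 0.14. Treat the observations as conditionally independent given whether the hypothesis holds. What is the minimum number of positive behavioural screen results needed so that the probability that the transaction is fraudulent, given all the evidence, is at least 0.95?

3

Prior odds: (1/6) ÷ (5/6) = 0.2.
Likelihood ratio of a positive = 0.81/0.14 = 81/14.
Target odds: 0.95 ÷ 0.05 = 19.
Require (81/14)ⁿ ≥ 19 ÷ 0.2 = 95.
(81/14)² = 6561/196 falls short of 95 but (81/14)³ = 531441/2744 reaches it, so n = 3.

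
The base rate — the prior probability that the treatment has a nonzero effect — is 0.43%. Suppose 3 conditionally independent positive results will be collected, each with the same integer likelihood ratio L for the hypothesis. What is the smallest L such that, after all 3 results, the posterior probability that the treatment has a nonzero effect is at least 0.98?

Prior odds = 0.0043/0.9957 = 43/9957.
Target odds = 0.98/0.02 = 49.
Need L³ ≥ 49 ÷ (43/9957) = 487893/43.
22³ = 10648 < 487893/43 ≤ 12167 = 23³, so L = 23.

23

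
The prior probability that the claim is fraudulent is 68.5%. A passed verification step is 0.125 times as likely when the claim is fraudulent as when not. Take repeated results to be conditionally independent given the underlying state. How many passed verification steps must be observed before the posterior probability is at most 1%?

3

Prior odds = 0.685/0.315 = 137/63.
Likelihood ratio per passed verification step = 0.125.
Target posterior odds = 0.01/0.99 = 1/99.
Require 0.125ⁿ ≤ 1/99 ÷ (137/63) = 7/1507.
0.125² = 0.015625 is still above 7/1507 but 0.125³ = 0.001953125 is at or below it, so n = 3.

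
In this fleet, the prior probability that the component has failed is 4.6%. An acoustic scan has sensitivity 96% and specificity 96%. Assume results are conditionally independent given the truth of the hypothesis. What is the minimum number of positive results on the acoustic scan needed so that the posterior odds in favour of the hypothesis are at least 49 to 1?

Prior odds = 0.046/0.954 = 23/477.
False-positive rate = 1 − 0.96 = 0.04; likelihood ratio of a positive = 0.96/0.04 = 24.
Target odds = 49.
Require 24ⁿ ≥ 49 ÷ (23/477) = 23373/23.
24² = 576 falls short of 23373/23 but 24³ = 13824 reaches it, so n = 3.

3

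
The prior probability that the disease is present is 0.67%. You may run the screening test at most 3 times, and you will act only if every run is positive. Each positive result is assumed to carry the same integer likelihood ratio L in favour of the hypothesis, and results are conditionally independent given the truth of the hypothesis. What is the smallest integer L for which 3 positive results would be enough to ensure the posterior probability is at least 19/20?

Prior odds = 0.0067/0.9933 = 67/9933.
Target odds = 0.95/0.05 = 19.
Need L³ ≥ 19 ÷ (67/9933) = 188727/67.
14³ = 2744 < 188727/67 ≤ 3375 = 15³, so L = 15.

15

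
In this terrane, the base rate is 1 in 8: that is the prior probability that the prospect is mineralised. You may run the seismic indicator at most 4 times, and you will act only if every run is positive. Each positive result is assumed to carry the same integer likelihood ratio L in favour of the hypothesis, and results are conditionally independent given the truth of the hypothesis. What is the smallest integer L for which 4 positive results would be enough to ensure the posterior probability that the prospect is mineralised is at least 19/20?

Prior odds = 0.125/0.875 = 1/7.
Target odds = 0.95/0.05 = 19.
Need L⁴ ≥ 19 ÷ (1/7) = 133.
3⁴ = 81 < 133 ≤ 256 = 4⁴, so L = 4.

4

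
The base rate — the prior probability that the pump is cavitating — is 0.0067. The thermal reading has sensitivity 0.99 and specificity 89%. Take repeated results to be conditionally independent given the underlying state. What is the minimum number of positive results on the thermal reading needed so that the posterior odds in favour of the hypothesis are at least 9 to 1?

4

Prior odds = 0.0067/0.9933 = 67/9933.
False-positive rate = 1 − 0.89 = 0.11; likelihood ratio of a positive = 0.99/0.11 = 9.
Target odds = 9.
Need (67/9933) × 9ⁿ ≥ 9, i.e. 9ⁿ ≥ 89397/67.
9³ = 729 falls short of 89397/67 but 9⁴ = 6561 reaches it, so n = 4.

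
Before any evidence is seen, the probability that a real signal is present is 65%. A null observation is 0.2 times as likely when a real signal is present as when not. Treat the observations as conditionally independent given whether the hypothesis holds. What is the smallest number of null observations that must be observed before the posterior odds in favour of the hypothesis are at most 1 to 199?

4

Prior odds = 0.65/0.35 = 13/7.
Likelihood ratio per null observation = 0.2.
Target odds = 1/199.
Need (13/7) × 0.2ⁿ ≤ 1/199, i.e. 0.2ⁿ ≤ 7/2587.
0.2³ = 0.008 is still above 7/2587 but 0.2⁴ = 0.0016 is at or below it, so n = 4.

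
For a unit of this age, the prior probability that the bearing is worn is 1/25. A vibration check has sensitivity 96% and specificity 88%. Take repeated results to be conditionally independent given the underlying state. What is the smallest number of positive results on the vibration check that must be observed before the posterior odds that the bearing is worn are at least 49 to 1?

4

Prior odds = 0.04/0.96 = 1/24.
False-positive rate = 1 − 0.88 = 0.12; likelihood ratio of a positive = 0.96/0.12 = 8.
Target odds = 49.
Need (1/24) × 8ⁿ ≥ 49, i.e. 8ⁿ ≥ 1176.
8³ = 512 falls short of 1176 but 8⁴ = 4096 reaches it, so n = 4.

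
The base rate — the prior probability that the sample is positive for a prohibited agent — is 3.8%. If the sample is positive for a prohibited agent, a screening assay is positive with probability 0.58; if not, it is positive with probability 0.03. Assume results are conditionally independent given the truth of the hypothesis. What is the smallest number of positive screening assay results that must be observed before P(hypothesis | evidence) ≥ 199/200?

3

Prior odds: 0.038 ÷ 0.962 = 19/481.
Likelihood ratio of a positive = 0.58/0.03 = 58/3.
Target posterior odds = 0.995/0.005 = 199.
Need (19/481) × (58/3)ⁿ ≥ 199, i.e. (58/3)ⁿ ≥ 95719/19.
(58/3)² = 3364/9 falls short of 95719/19 but (58/3)³ = 195112/27 reaches it, so n = 3.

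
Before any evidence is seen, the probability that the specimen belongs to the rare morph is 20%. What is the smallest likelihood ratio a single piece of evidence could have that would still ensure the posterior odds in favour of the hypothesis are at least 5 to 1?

20

Prior odds = 0.2/0.8 = 0.25.
Target odds = 5.
Required Bayes factor = 5 ÷ 0.25 = 20.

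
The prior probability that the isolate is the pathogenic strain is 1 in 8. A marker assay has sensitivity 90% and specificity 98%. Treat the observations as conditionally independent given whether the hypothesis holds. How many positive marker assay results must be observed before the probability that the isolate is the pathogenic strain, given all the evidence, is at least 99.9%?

3

Prior odds: 0.125 ÷ 0.875 = 1/7.
False-positive rate = 1 − 0.98 = 0.02; likelihood ratio of a positive = 0.9/0.02 = 45.
Target posterior odds = 0.999/0.001 = 999.
Require 45ⁿ ≥ 999 ÷ (1/7) = 6993.
45² = 2025 falls short of 6993 but 45³ = 91125 reaches it, so n = 3.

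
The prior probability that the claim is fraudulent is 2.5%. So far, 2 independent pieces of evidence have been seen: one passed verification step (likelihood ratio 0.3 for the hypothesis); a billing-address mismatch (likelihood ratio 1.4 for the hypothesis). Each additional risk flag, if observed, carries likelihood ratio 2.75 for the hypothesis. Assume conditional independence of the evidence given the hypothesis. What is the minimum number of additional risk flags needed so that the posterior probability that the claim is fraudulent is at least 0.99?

Prior odds = 0.025/0.975 = 1/39.
Combined Bayes factor of the evidence already in hand = 0.3 × 1.4 = 0.42.
Odds after that evidence = (1/39) × 0.42 = 7/650.
Target odds = 0.99/0.01 = 99.
Need 2.75ⁿ ≥ 99 ÷ (7/650) = 64350/7.
2.75⁹ ≈8994.86 falls short of 64350/7 but 2.75¹⁰ ≈24735.9 reaches it, so n = 10.

10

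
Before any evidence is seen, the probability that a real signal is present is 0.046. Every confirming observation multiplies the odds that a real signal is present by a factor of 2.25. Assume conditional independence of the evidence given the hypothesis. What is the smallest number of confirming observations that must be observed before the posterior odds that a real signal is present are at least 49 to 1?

Prior odds = 0.046/0.954 = 23/477.
Likelihood ratio per confirming observation = 2.25.
Target odds = 49.
Need (23/477) × 2.25ⁿ ≥ 49, i.e. 2.25ⁿ ≥ 23373/23.
2.25⁸ = 43046721/65536 falls short of 23373/23 but 2.25⁹ = 387420489/262144 reaches it, so n = 9.

9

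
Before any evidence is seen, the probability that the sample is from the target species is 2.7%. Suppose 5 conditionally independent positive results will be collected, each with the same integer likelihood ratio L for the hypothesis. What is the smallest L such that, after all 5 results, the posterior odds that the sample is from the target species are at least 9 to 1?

Prior odds = 0.027/0.973 = 27/973.
Target odds = 9.
Need L⁵ ≥ 9 ÷ (27/973) = 973/3.
3⁵ = 243 < 973/3 ≤ 1024 = 4⁵, so L = 4.

4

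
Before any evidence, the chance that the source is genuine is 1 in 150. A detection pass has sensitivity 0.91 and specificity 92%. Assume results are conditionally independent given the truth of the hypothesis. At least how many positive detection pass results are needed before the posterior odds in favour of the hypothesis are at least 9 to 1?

3

Prior odds: (1/150) ÷ (149/150) = 1/149.
False-positive rate = 1 − 0.92 = 0.08; likelihood ratio of a positive = 0.91/0.08 = 11.375.
Target odds = 9.
Need (1/149) × 11.375ⁿ ≥ 9, i.e. 11.375ⁿ ≥ 1341.
11.375² = 129.390625 falls short of 1341 but 11.375³ = 753571/512 reaches it, so n = 3.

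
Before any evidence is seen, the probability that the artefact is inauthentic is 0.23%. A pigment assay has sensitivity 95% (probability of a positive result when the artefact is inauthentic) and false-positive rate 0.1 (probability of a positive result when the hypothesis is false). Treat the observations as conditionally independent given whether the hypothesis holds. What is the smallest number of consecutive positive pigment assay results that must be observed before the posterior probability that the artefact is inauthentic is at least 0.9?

Prior odds = 0.0023/0.9977 = 23/9977.
Likelihood ratio of a positive result = 0.95/0.1 = 9.5.
Target odds: 0.9 ÷ 0.1 = 9.
Require 9.5ⁿ ≥ 9 ÷ (23/9977) = 89793/23.
9.5³ = 857.375 falls short of 89793/23 but 9.5⁴ = 8145.0625 reaches it, so n = 4.

4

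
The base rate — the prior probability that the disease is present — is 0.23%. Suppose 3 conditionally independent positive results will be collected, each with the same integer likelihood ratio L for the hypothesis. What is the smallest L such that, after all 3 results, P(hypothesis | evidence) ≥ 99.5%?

Prior odds = 0.0023/0.9977 = 23/9977.
Target odds = 0.995/0.005 = 199.
Need L³ ≥ 199 ÷ (23/9977) = 1985423/23.
44³ = 85184 < 1985423/23 ≤ 91125 = 45³, so L = 45.

45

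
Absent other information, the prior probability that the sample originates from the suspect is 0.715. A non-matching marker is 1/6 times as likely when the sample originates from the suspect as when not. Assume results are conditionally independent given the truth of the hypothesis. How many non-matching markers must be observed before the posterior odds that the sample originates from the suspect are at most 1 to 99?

Prior odds = 0.715/0.285 = 143/57.
Likelihood ratio per non-matching marker = 1/6.
Target odds = 1/99.
Require (1/6)ⁿ ≤ 1/99 ÷ (143/57) = 19/4719.
(1/6)³ = 1/216 is still above 19/4719 but (1/6)⁴ = 1/1296 is at or below it, so n = 4.

4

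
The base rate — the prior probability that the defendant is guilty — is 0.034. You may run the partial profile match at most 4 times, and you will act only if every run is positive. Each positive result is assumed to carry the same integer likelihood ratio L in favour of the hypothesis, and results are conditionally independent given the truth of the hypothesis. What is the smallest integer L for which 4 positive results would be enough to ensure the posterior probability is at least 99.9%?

Prior odds = 0.034/0.966 = 17/483.
Target odds = 0.999/0.001 = 999.
Need L⁴ ≥ 999 ÷ (17/483) = 482517/17.
12⁴ = 20736 < 482517/17 ≤ 28561 = 13⁴, so L = 13.

13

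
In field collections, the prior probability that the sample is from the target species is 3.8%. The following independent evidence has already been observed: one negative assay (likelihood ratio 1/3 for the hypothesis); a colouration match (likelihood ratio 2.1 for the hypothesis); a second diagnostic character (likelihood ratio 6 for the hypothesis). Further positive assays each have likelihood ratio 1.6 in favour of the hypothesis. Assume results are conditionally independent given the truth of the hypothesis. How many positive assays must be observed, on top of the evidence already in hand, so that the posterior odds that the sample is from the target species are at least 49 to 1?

Prior odds = 0.038/0.962 = 19/481.
Combined Bayes factor of the evidence already in hand = (1/3) × 2.1 × 6 = 4.2.
Odds after that evidence = (19/481) × 4.2 = 399/2405.
Target odds = 49.
Need 1.6ⁿ ≥ 49 ÷ (399/2405) = 16835/57.
1.6¹² ≈281.475 falls short of 16835/57 but 1.6¹³ ≈450.36 reaches it, so n = 13.

13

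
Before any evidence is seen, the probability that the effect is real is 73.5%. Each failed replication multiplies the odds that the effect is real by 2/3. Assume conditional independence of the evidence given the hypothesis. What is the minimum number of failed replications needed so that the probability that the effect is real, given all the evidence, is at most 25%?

Prior odds = 0.735/0.265 = 147/53.
Likelihood ratio per failed replication = 2/3.
Target posterior odds = 0.25/0.75 = 1/3.
Need (147/53) × (2/3)ⁿ ≤ 1/3, i.e. (2/3)ⁿ ≤ 53/441.
(2/3)⁵ = 32/243 is still above 53/441 but (2/3)⁶ = 64/729 is at or below it, so n = 6.

6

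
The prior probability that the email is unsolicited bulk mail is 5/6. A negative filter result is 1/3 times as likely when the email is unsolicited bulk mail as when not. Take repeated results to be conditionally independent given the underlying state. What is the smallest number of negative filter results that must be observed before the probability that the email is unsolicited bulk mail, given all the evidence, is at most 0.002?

8

Prior odds = (5/6)/(1/6) = 5.
Likelihood ratio per negative filter result = 1/3.
Target posterior odds = 0.002/0.998 = 1/499.
Need 5 × (1/3)ⁿ ≤ 1/499, i.e. (1/3)ⁿ ≤ 1/2495.
(1/3)⁷ = 1/2187 is still above 1/2495 but (1/3)⁸ = 1/6561 is at or below it, so n = 8.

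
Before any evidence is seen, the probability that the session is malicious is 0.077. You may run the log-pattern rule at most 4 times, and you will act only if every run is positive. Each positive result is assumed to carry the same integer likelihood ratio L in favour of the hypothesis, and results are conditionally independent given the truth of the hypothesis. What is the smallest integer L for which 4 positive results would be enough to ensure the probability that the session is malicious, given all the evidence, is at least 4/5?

Prior odds = 0.077/0.923 = 77/923.
Target odds = 0.8/0.2 = 4.
Need L⁴ ≥ 4 ÷ (77/923) = 3692/77.
2⁴ = 16 < 3692/77 ≤ 81 = 3⁴, so L = 3.

3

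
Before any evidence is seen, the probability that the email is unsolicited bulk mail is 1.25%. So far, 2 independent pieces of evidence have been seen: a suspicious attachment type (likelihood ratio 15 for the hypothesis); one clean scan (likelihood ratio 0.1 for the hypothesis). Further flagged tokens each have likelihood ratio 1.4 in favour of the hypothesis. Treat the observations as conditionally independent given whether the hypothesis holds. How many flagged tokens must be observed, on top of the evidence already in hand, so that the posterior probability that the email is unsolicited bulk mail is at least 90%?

19

Prior odds = 0.0125/0.9875 = 1/79.
Combined Bayes factor of the evidence already in hand = 15 × 0.1 = 1.5.
Odds after that evidence = (1/79) × 1.5 = 3/158.
Target odds = 0.9/0.1 = 9.
Need 1.4ⁿ ≥ 9 ÷ (3/158) = 474.
1.4¹⁸ ≈426.879 falls short of 474 but 1.4¹⁹ ≈597.63 reaches it, so n = 19.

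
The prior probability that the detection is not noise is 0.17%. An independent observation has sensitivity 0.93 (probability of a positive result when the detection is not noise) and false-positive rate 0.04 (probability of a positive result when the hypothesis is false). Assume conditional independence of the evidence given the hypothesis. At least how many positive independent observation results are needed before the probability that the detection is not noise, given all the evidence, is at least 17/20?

Prior odds = 0.0017/0.9983 = 17/9983.
Likelihood ratio of a positive result = 0.93/0.04 = 23.25.
Target posterior odds = 0.85/0.15 = 17/3.
Require 23.25ⁿ ≥ 17/3 ÷ (17/9983) = 9983/3.
23.25² = 540.5625 falls short of 9983/3 but 23.25³ = 804357/64 reaches it, so n = 3.

3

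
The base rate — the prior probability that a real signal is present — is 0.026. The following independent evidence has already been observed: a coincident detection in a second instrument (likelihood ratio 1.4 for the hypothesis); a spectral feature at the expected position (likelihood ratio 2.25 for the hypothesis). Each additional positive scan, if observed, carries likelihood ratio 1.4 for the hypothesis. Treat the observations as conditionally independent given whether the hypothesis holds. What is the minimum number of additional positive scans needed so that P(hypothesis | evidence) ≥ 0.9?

Prior odds = 0.026/0.974 = 13/487.
Combined Bayes factor of the evidence already in hand = 1.4 × 2.25 = 3.15.
Odds after that evidence = (13/487) × 3.15 = 819/9740.
Target odds = 0.9/0.1 = 9.
Need 1.4ⁿ ≥ 9 ÷ (819/9740) = 9740/91.
1.4¹³ ≈79.3715 falls short of 9740/91 but 1.4¹⁴ ≈111.12 reaches it, so n = 14.

14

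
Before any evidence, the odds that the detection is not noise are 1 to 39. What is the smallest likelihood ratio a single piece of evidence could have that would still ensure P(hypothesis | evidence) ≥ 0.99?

3861

Prior odds = 1/39.
Target odds = 0.99/0.01 = 99.
Required Bayes factor = 99 ÷ (1/39) = 3861.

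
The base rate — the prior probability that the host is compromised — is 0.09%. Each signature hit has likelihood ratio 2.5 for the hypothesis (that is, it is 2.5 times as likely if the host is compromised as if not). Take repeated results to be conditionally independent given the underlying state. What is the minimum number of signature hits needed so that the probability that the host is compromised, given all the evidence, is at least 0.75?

Prior odds: 0.0009 ÷ 0.9991 = 9/9991.
Likelihood ratio per signature hit = 2.5.
Target odds: 0.75 ÷ 0.25 = 3.
Need (9/9991) × 2.5ⁿ ≥ 3, i.e. 2.5ⁿ ≥ 9991/3.
2.5⁸ = 390625/256 falls short of 9991/3 but 2.5⁹ = 1953125/512 reaches it, so n = 9.

9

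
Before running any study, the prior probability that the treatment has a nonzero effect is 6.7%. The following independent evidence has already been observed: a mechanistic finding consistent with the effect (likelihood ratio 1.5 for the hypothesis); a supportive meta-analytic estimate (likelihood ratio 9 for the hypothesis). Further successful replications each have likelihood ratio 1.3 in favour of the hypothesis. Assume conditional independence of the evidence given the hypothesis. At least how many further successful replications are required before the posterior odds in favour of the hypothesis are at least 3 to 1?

5

Prior odds = 0.067/0.933 = 67/933.
Combined Bayes factor of the evidence already in hand = 1.5 × 9 = 13.5.
Odds after that evidence = (67/933) × 13.5 = 603/622.
Target odds = 3.
Need 1.3ⁿ ≥ 3 ÷ (603/622) = 622/201.
1.3⁴ = 2.8561 falls short of 622/201 but 1.3⁵ = 371293/100000 reaches it, so n = 5.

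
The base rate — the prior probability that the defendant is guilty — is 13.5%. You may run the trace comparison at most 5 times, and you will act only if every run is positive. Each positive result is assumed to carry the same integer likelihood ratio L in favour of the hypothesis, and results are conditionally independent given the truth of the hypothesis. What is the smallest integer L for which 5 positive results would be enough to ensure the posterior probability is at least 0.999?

6

Prior odds = 0.135/0.865 = 27/173.
Target odds = 0.999/0.001 = 999.
Need L⁵ ≥ 999 ÷ (27/173) = 6401.
5⁵ = 3125 < 6401 ≤ 7776 = 6⁵, so L = 6.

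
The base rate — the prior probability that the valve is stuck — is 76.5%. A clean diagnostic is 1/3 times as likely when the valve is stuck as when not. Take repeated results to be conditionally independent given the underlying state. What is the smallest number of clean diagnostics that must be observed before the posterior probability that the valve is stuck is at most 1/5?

Prior odds = 0.765/0.235 = 153/47.
Likelihood ratio per clean diagnostic = 1/3.
Target posterior odds = 0.2/0.8 = 0.25.
Need (153/47) × (1/3)ⁿ ≤ 0.25, i.e. (1/3)ⁿ ≤ 47/612.
(1/3)² = 1/9 is still above 47/612 but (1/3)³ = 1/27 is at or below it, so n = 3.

3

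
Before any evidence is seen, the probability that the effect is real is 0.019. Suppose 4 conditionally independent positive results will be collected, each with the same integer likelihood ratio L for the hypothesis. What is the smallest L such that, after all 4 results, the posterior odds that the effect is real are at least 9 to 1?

5

Prior odds = 0.019/0.981 = 19/981.
Target odds = 9.
Need L⁴ ≥ 9 ÷ (19/981) = 8829/19.
4⁴ = 256 < 8829/19 ≤ 625 = 5⁴, so L = 5.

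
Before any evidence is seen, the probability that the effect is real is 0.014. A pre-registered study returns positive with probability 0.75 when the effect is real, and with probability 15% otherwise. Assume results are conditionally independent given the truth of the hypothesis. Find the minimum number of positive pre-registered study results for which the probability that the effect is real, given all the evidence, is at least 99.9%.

7

Prior odds = 0.014/0.986 = 7/493.
Likelihood ratio of a positive result = 0.75/0.15 = 5.
Target odds: 0.999 ÷ 0.001 = 999.
Need (7/493) × 5ⁿ ≥ 999, i.e. 5ⁿ ≥ 492507/7.
5⁶ = 15625 falls short of 492507/7 but 5⁷ = 78125 reaches it, so n = 7.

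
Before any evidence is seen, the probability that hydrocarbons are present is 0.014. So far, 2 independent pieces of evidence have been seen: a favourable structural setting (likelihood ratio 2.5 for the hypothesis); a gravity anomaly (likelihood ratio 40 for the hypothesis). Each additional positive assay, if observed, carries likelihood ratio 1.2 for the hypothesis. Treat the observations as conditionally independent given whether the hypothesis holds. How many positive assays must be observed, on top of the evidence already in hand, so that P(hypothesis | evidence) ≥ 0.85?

8

Prior odds = 0.014/0.986 = 7/493.
Combined Bayes factor of the evidence already in hand = 2.5 × 40 = 100.
Odds after that evidence = (7/493) × 100 = 700/493.
Target odds = 0.85/0.15 = 17/3.
Need 1.2ⁿ ≥ 17/3 ÷ (700/493) = 8381/2100.
1.2⁷ = 279936/78125 falls short of 8381/2100 but 1.2⁸ = 1679616/390625 reaches it, so n = 8.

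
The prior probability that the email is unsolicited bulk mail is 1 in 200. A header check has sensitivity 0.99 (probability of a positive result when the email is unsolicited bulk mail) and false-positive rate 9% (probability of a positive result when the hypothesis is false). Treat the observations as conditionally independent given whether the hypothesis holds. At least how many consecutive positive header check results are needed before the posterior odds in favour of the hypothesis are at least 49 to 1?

4

Prior odds = 0.005/0.995 = 1/199.
Likelihood ratio of a positive result = 0.99/0.09 = 11.
Target odds = 49.
Need (1/199) × 11ⁿ ≥ 49, i.e. 11ⁿ ≥ 9751.
11³ = 1331 falls short of 9751 but 11⁴ = 14641 reaches it, so n = 4.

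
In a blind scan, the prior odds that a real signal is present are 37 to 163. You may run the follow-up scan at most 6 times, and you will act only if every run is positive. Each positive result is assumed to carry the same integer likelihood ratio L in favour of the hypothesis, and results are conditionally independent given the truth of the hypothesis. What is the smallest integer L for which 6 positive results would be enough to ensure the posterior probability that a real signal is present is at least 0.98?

3

Prior odds = 37/163.
Target odds = 0.98/0.02 = 49.
Need L⁶ ≥ 49 ÷ (37/163) = 7987/37.
2⁶ = 64 < 7987/37 ≤ 729 = 3⁶, so L = 3.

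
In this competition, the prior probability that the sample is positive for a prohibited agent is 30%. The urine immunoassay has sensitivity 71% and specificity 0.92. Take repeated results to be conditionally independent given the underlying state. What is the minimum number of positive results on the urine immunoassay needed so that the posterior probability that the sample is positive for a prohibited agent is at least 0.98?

Prior odds: 0.3 ÷ 0.7 = 3/7.
False-positive rate = 1 − 0.92 = 0.08; likelihood ratio of a positive = 0.71/0.08 = 8.875.
Target odds: 0.98 ÷ 0.02 = 49.
Need (3/7) × 8.875ⁿ ≥ 49, i.e. 8.875ⁿ ≥ 343/3.
8.875² = 78.765625 falls short of 343/3 but 8.875³ = 357911/512 reaches it, so n = 3.

3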